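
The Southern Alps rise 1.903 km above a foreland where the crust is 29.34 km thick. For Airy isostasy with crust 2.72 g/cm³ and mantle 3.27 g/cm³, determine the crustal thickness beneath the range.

40.7 km

Root depth r = h ρ_c / (ρ_m − ρ_c) = 1.903 km × 2.72 / 0.55 = 9.411 km.
Total thickness = T + h + r = 29.34 km + 1.903 km + 9.411 km = 40.7 km.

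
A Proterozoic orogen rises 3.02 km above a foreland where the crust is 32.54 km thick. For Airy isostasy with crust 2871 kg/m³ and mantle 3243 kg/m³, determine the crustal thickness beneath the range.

Root depth r = h ρ_c / (ρ_m − ρ_c) = 3.02 km × 2871 / 372 = 23.31 km.
Total thickness = T + h + r = 32.54 km + 3.02 km + 23.31 km = 58.9 km.

58.9 km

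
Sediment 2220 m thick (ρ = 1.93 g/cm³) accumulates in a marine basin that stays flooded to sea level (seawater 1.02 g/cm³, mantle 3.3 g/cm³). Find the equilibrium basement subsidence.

886 m

Submarine loading: the sediment displaces seawater, and the subsidence is in turn flooded, so s (ρ_m − ρ_w) = t (ρ_sed − ρ_w).
s = 2220 m × (1.93 − 1.02) / (3.3 − 1.02) = 886 m.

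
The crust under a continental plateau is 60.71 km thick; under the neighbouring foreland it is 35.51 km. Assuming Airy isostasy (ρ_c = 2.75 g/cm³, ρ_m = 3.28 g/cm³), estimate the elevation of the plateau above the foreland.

4.07 km

Excess crust Δ = 60.71 km − 35.51 km = 25.2 km, split between elevation h and root r with h + r = Δ.
Airy balance ρ_c h = (ρ_m − ρ_c) r gives r = h ρ_c/(ρ_m − ρ_c), so h (1 + ρ_c/(ρ_m − ρ_c)) = Δ, i.e. h = Δ (ρ_m − ρ_c)/ρ_m.
h = 25.2 km × 0.53/3.28 = 4.07 km.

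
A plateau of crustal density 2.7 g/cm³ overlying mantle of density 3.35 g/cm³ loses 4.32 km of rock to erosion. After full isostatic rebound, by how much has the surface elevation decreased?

Rebound u = e ρ_c/ρ_m = 4.32 km × 2.7/3.35 = 3.482 km.
Net surface drop = e − u = 4.32 km − 3.482 km = e (ρ_m − ρ_c)/ρ_m = 0.838 km.

0.838 km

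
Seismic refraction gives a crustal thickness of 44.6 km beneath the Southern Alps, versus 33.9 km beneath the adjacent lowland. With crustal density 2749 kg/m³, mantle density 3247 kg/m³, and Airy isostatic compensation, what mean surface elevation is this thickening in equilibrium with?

Excess crust Δ = 44.6 km − 33.9 km = 10.7 km, split between elevation h and root r with h + r = Δ.
Airy balance ρ_c h = (ρ_m − ρ_c) r gives r = h ρ_c/(ρ_m − ρ_c), so h (1 + ρ_c/(ρ_m − ρ_c)) = Δ, i.e. h = Δ (ρ_m − ρ_c)/ρ_m.
h = 10.7 km × 498/3247 = 1.64 km.

1.64 km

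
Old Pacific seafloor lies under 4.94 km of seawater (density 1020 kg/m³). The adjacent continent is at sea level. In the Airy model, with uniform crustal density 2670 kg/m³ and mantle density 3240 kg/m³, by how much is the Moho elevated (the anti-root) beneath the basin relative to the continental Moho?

14.3 km

Isostatic balance requires: replacing crust with seawater at the top is compensated by replacing crust with mantle at the base: d (ρ_c − ρ_w) = a (ρ_m − ρ_c).
a = d (ρ_c − ρ_w)/(ρ_m − ρ_c) = 4.94 km × 1650/570 = 14.3 km.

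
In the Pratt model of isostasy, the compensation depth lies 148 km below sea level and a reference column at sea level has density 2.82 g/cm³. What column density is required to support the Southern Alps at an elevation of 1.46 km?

2.79 g/cm³

Pratt balance: ρ_ref D = ρ (D + h).
ρ = ρ_ref D/(D + h) = 2.82 × 148 km/(148 km + 1.46 km) = 2.79 g/cm³.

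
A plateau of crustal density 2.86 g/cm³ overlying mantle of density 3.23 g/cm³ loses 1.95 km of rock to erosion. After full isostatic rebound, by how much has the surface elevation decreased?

Rebound u = e ρ_c/ρ_m = 1.95 km × 2.86/3.23 = 1.727 km.
Net surface drop = e − u = 1.95 km − 1.727 km = e (ρ_m − ρ_c)/ρ_m = 0.223 km.

0.223 km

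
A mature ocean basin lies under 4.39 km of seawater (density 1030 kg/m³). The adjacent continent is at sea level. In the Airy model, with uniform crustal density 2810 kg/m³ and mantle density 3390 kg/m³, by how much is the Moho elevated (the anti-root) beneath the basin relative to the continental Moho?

Equating mass per unit area of the two columns: replacing crust with seawater at the top is compensated by replacing crust with mantle at the base: d (ρ_c − ρ_w) = a (ρ_m − ρ_c).
a = d (ρ_c − ρ_w)/(ρ_m − ρ_c) = 4.39 km × 1780/580 = 13.5 km.

13.5 km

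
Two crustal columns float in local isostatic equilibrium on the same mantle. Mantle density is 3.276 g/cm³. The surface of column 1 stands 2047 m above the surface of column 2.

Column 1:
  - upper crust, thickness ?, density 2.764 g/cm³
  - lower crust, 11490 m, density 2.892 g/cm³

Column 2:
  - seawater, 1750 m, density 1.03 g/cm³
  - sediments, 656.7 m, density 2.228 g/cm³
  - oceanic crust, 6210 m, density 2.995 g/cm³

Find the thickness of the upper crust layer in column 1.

Take the compensation level at the base of the deeper column (depth z_c below the surface of column 1) and equate Σ ρ_i t_i down to z_c; mantle fills any gap and the z_c terms cancel.
Column 1: x×2.764 + 11490×2.892 + (z_c − 11490 − x)×3.276
Column 2: 2047×0 + 1750×1.03 + 656.7×2.228 + 6210×2.995 + (z_c − 2047 − 8616.7)×3.276
The z_c×3.276 term appears on both sides and cancels. Collect the known terms of each column as K = Σ(ρt)_known − 3.276 × (depth of known layers): K_1 = 33229.08 − 3.276×11490 = −4412.16; K_2 = 21864.5776 − 3.276×(2047 + 8616.7) = −13069.7036.
Balance: K_1 − x×(3.276 − 2.764) = K_2, so x = (K_1 − K_2)/(3.276 − 2.764) = 8657.54/0.512 = 16900 m.

16900 m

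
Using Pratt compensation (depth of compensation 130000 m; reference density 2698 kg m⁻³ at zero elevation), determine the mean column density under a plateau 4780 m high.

2600 kg m⁻³

Pratt balance: ρ_ref D = ρ (D + h).
ρ = ρ_ref D/(D + h) = 2698 × 130000 m/(130000 m + 4780 m) = 2600 kg m⁻³.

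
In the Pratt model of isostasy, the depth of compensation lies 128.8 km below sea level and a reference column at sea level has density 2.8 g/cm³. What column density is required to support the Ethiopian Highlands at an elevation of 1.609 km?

2.77 g/cm³

Pratt balance: ρ_ref D = ρ (D + h).
ρ = ρ_ref D/(D + h) = 2.8 × 128.8 km/(128.8 km + 1.609 km) = 2.77 g/cm³.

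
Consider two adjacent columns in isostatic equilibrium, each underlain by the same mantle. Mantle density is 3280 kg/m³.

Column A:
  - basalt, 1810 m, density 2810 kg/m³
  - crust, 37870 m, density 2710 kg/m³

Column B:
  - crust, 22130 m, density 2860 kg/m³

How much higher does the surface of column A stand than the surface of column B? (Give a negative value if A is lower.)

For any compensation level in the mantle, the mantle terms cancel and isostasy reduces to e = (Σt_A − Σt_B) − (Σ(ρt)_A − Σ(ρt)_B) / ρ_m.
Σt_A = 39680 m; Σt_B = 22130 m; Σ(ρt)_A = 107713800; Σ(ρt)_B = 63291800 (in m·kg/m³).
e = (39680 − 22130) − (107713800 − 63291800) / 3280 = 4010 m.

4010 m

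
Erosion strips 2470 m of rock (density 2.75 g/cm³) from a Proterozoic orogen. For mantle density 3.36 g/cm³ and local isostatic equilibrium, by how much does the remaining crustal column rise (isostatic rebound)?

2020 m

Unloading: uplift u = e ρ_c/ρ_m = 2470 m × 2.75/3.36 = 2020 m.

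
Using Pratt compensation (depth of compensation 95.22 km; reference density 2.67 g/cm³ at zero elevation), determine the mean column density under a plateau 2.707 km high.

2.6 g/cm³

Pratt balance: ρ_ref D = ρ (D + h).
ρ = ρ_ref D/(D + h) = 2.67 × 95.22 km/(95.22 km + 2.707 km) = 2.6 g/cm³.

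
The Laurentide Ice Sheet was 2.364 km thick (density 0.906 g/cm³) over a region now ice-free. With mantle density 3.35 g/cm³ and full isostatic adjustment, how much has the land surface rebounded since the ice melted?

Removing the load lets mantle flow back in; uplift u satisfies ρ_ice t = ρ_m u.
u = t ρ_ice/ρ_m = 2.364 km × 0.906/3.35 = 0.639 km.

0.639 km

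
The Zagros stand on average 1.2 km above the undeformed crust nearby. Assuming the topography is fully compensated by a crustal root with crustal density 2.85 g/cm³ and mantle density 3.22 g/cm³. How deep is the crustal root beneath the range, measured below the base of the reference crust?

9.24 km

Balancing pressure at the compensation depth: the weight of the topography is balanced by the buoyancy of the root, ρ_c h = (ρ_m − ρ_c) r.
r = h · ρ_c / (ρ_m − ρ_c) = 1.2 km × 2.85 / (3.22 − 2.85) = 9.24 km.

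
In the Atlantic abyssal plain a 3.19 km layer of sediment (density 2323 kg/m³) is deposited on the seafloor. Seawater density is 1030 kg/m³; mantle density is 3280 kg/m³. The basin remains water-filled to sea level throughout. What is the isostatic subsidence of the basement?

Submarine loading: the sediment displaces seawater, and the subsidence is in turn flooded, so s (ρ_m − ρ_w) = t (ρ_sed − ρ_w).
s = 3.19 km × (2323 − 1030) / (3280 − 1030) = 1.83 km.

1.83 km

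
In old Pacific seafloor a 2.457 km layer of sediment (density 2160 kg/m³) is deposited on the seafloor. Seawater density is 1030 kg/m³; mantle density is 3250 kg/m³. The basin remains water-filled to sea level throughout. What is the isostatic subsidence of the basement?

Submarine loading: the sediment displaces seawater, and the subsidence is in turn flooded, so s (ρ_m − ρ_w) = t (ρ_sed − ρ_w).
s = 2.457 km × (2160 − 1030) / (3250 − 1030) = 1.25 km.

1.25 km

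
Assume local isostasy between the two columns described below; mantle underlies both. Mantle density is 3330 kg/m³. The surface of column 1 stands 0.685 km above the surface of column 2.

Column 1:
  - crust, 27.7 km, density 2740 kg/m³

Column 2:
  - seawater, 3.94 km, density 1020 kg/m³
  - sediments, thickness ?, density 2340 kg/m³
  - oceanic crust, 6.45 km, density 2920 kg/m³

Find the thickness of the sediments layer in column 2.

Take the compensation level at the base of the deeper column (depth z_c below the surface of column 1) and equate Σ ρ_i t_i down to z_c; mantle fills any gap and the z_c terms cancel.
Column 1: 27.7×2740 + (z_c − 27.7)×3330
Column 2: 0.685×0 + 3.94×1020 + x×2340 + 6.45×2920 + (z_c − 0.685 − 10.39 − x)×3330
The z_c×3330 term appears on both sides and cancels. Collect the known terms of each column as K = Σ(ρt)_known − 3330 × (depth of known layers): K_1 = 75898 − 3330×27.7 = −16343; K_2 = 22852.8 − 3330×(0.685 + 10.39) = −14026.95.
Balance: K_1 = K_2 − x×(3330 − 2340), so x = (K_2 − K_1)/(3330 − 2340) = 2316.05/990 = 2.34 km.

2.34 km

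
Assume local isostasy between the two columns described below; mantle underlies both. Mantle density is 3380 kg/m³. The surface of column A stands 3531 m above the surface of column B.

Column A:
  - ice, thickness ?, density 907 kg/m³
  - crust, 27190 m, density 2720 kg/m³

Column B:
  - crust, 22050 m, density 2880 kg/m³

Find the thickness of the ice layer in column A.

Take the compensation level at the base of the deeper column (depth z_c below the surface of column A) and equate Σ ρ_i t_i down to z_c; mantle fills any gap and the z_c terms cancel.
Column A: x×907 + 27190×2720 + (z_c − 27190 − x)×3380
Column B: 3531×0 + 22050×2880 + (z_c − 3531 − 22050)×3380
The z_c×3380 term appears on both sides and cancels. Collect the known terms of each column as K = Σ(ρt)_known − 3380 × (depth of known layers): K_A = 73956800 − 3380×27190 = −17945400; K_B = 63504000 − 3380×(3531 + 22050) = −22959780.
Balance: K_A − x×(3380 − 907) = K_B, so x = (K_A − K_B)/(3380 − 907) = 5014380/2473 = 2030 m.

2030 m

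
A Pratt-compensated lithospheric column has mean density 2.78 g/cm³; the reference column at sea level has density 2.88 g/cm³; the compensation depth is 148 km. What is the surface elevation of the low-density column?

5.32 km

ρ_ref D = ρ (D + h) → h = D (ρ_ref − ρ)/ρ.
h = 148 km × (2.88 − 2.78)/2.78 = 5.32 km.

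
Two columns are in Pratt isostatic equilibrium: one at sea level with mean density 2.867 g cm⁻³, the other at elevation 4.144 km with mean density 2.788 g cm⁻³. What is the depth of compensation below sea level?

ρ_ref D = ρ (D + h) → D (ρ_ref − ρ) = ρ h.
D = ρ h/(ρ_ref − ρ) = 2.788 × 4.144 km/(2.867 − 2.788) = 146 km.

146 km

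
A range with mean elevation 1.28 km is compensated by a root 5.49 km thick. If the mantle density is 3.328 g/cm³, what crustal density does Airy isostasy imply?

2.7 g/cm³

ρ_c h = (ρ_m − ρ_c) r → ρ_c (h + r) = ρ_m r → ρ_c = ρ_m r / (h + r).
ρ_c = 3.328 × 5.49 km / (1.28 km + 5.49 km) = 2.7 g/cm³.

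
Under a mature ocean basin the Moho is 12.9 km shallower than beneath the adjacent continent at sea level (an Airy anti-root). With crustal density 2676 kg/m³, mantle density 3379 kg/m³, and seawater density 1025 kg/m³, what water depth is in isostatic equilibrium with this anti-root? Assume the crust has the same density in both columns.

5.49 km

Replacing a thickness d of crust by seawater at the top must be balanced by replacing crust with mantle at the base: d (ρ_c − ρ_w) = a (ρ_m − ρ_c).
d = a (ρ_m − ρ_c)/(ρ_c − ρ_w) = 12.9 km × 703/1651 = 5.49 km.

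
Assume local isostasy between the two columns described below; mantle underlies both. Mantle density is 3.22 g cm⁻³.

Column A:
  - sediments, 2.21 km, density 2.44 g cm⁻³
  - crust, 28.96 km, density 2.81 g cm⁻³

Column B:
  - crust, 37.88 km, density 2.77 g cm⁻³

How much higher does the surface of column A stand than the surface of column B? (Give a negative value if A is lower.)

For any compensation level in the mantle, the mantle terms cancel and isostasy reduces to e = (Σt_A − Σt_B) − (Σ(ρt)_A − Σ(ρt)_B) / ρ_m.
Σt_A = 31.17 km; Σt_B = 37.88 km; Σ(ρt)_A = 86.77; Σ(ρt)_B = 104.9276 (in km·g cm⁻³).
e = (31.17 − 37.88) − (86.77 − 104.9276) / 3.22 = −1.07 km.

−1.07 km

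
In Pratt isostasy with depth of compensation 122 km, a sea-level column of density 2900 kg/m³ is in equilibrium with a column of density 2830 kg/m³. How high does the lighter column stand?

ρ_ref D = ρ (D + h) → h = D (ρ_ref − ρ)/ρ.
h = 122 km × (2900 − 2830)/2830 = 3.02 km.

3.02 km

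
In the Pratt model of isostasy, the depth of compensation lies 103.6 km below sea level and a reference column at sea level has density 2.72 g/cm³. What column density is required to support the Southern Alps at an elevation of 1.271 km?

Pratt balance: ρ_ref D = ρ (D + h).
ρ = ρ_ref D/(D + h) = 2.72 × 103.6 km/(103.6 km + 1.271 km) = 2.69 g/cm³.

2.69 g/cm³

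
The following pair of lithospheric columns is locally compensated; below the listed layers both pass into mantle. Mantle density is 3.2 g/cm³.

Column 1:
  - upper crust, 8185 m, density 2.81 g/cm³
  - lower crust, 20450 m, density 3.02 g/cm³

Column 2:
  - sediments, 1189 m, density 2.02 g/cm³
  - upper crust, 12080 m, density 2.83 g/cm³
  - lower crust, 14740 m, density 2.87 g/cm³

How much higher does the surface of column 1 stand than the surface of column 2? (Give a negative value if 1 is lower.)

For any compensation level in the mantle, the mantle terms cancel and isostasy reduces to e = (Σt_1 − Σt_2) − (Σ(ρt)_1 − Σ(ρt)_2) / ρ_m.
Σt_1 = 28635 m; Σt_2 = 28009 m; Σ(ρt)_1 = 84758.85; Σ(ρt)_2 = 78891.98 (in m·g/cm³).
e = (28635 − 28009) − (84758.85 − 78891.98) / 3.2 = −1210 m.

−1210 m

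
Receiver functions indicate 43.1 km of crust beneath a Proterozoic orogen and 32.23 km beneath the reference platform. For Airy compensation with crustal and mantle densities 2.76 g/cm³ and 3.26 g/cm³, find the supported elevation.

1.67 km

Excess crust Δ = 43.1 km − 32.23 km = 10.87 km, split between elevation h and root r with h + r = Δ.
Airy balance ρ_c h = (ρ_m − ρ_c) r gives r = h ρ_c/(ρ_m − ρ_c), so h (1 + ρ_c/(ρ_m − ρ_c)) = Δ, i.e. h = Δ (ρ_m − ρ_c)/ρ_m.
h = 10.87 km × 0.5/3.26 = 1.67 km.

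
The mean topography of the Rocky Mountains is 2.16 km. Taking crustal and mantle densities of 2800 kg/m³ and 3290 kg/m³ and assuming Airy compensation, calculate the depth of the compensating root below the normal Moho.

Equating mass per unit area of the two columns: the weight of the topography is balanced by the buoyancy of the root, ρ_c h = (ρ_m − ρ_c) r.
r = h · ρ_c / (ρ_m − ρ_c) = 2.16 km × 2800 / (3290 − 2800) = 12.3 km.

12.3 km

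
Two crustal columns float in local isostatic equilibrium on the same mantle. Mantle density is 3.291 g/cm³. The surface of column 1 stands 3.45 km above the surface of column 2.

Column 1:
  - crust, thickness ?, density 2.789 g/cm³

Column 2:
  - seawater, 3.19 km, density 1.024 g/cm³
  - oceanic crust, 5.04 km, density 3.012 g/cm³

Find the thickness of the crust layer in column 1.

Take the compensation level at the base of the deeper column (depth z_c below the surface of column 1) and equate Σ ρ_i t_i down to z_c; mantle fills any gap and the z_c terms cancel.
Column 1: x×2.789 + (z_c − 0 − x)×3.291
Column 2: 3.45×0 + 3.19×1.024 + 5.04×3.012 + (z_c − 3.45 − 8.23)×3.291
The z_c×3.291 term appears on both sides and cancels. Collect the known terms of each column as K = Σ(ρt)_known − 3.291 × (depth of known layers): K_1 = 0 − 3.291×0 = 0; K_2 = 18.44704 − 3.291×(3.45 + 8.23) = −19.99184.
Balance: K_1 − x×(3.291 − 2.789) = K_2, so x = (K_1 − K_2)/(3.291 − 2.789) = 19.9918/0.502 = 39.8 km.

39.8 km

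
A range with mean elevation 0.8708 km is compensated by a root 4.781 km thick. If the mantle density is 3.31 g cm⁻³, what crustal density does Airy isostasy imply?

2.8 g cm⁻³

ρ_c h = (ρ_m − ρ_c) r → ρ_c (h + r) = ρ_m r → ρ_c = ρ_m r / (h + r).
ρ_c = 3.31 × 4.781 km / (0.8708 km + 4.781 km) = 2.8 g cm⁻³.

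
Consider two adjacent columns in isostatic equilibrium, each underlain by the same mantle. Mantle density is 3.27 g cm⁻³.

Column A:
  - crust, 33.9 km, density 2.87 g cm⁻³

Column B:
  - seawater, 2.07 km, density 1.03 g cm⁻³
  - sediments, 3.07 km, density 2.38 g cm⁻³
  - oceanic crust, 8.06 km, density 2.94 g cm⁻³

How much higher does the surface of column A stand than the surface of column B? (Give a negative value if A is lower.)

1.08 km

For any compensation level in the mantle, the mantle terms cancel and isostasy reduces to e = (Σt_A − Σt_B) − (Σ(ρt)_A − Σ(ρt)_B) / ρ_m.
Σt_A = 33.9 km; Σt_B = 13.2 km; Σ(ρt)_A = 97.293; Σ(ρt)_B = 33.1351 (in km·g cm⁻³).
e = (33.9 − 13.2) − (97.293 − 33.1351) / 3.27 = 1.08 km.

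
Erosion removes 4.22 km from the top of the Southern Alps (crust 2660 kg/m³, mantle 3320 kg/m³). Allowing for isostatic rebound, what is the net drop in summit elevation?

Rebound u = e ρ_c/ρ_m = 4.22 km × 2660/3320 = 3.381 km.
Net surface drop = e − u = 4.22 km − 3.381 km = e (ρ_m − ρ_c)/ρ_m = 0.839 km.

0.839 km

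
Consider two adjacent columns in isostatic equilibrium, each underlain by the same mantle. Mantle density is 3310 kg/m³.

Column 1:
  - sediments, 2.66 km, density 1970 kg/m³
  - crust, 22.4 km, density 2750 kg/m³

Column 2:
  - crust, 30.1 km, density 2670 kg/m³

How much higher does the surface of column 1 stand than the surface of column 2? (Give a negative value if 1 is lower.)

For any compensation level in the mantle, the mantle terms cancel and isostasy reduces to e = (Σt_1 − Σt_2) − (Σ(ρt)_1 − Σ(ρt)_2) / ρ_m.
Σt_1 = 25.06 km; Σt_2 = 30.1 km; Σ(ρt)_1 = 66840.2; Σ(ρt)_2 = 80367 (in km·kg/m³).
e = (25.06 − 30.1) − (66840.2 − 80367) / 3310 = −0.953 km.

−0.953 km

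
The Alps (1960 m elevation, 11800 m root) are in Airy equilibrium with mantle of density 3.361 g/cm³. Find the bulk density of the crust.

ρ_c h = (ρ_m − ρ_c) r → ρ_c (h + r) = ρ_m r → ρ_c = ρ_m r / (h + r).
ρ_c = 3.361 × 11800 m / (1960 m + 11800 m) = 2.88 g/cm³.

2.88 g/cm³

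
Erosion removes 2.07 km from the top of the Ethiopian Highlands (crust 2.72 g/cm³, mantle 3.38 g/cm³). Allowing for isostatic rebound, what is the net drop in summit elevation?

Rebound u = e ρ_c/ρ_m = 2.07 km × 2.72/3.38 = 1.666 km.
Net surface drop = e − u = 2.07 km − 1.666 km = e (ρ_m − ρ_c)/ρ_m = 0.404 km.

0.404 km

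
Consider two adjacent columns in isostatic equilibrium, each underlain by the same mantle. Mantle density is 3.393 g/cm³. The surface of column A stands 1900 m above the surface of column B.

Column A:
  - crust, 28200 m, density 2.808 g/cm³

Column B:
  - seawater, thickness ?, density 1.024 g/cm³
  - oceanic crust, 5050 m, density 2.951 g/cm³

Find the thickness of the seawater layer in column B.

Take the compensation level at the base of the deeper column (depth z_c below the surface of column A) and equate Σ ρ_i t_i down to z_c; mantle fills any gap and the z_c terms cancel.
Column A: 28200×2.808 + (z_c − 28200)×3.393
Column B: 1900×0 + x×1.024 + 5050×2.951 + (z_c − 1900 − 5050 − x)×3.393
The z_c×3.393 term appears on both sides and cancels. Collect the known terms of each column as K = Σ(ρt)_known − 3.393 × (depth of known layers): K_A = 79185.6 − 3.393×28200 = −16497; K_B = 14902.55 − 3.393×(1900 + 5050) = −8678.8.
Balance: K_A = K_B − x×(3.393 − 1.024), so x = (K_B − K_A)/(3.393 − 1.024) = 7818.2/2.369 = 3300 m.

3300 m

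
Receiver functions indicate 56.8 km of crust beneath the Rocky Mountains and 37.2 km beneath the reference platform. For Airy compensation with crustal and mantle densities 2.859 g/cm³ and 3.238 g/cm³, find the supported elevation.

Excess crust Δ = 56.8 km − 37.2 km = 19.6 km, split between elevation h and root r with h + r = Δ.
Airy balance ρ_c h = (ρ_m − ρ_c) r gives r = h ρ_c/(ρ_m − ρ_c), so h (1 + ρ_c/(ρ_m − ρ_c)) = Δ, i.e. h = Δ (ρ_m − ρ_c)/ρ_m.
h = 19.6 km × 0.379/3.238 = 2.29 km.

2.29 km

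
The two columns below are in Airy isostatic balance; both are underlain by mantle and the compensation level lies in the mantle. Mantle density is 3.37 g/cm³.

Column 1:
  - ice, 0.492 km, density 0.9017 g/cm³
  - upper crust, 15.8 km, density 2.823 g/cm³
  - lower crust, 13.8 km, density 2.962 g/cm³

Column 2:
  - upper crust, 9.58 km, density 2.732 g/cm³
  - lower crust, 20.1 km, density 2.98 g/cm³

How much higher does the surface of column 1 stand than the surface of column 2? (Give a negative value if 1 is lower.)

0.456 km

For any compensation level in the mantle, the mantle terms cancel and isostasy reduces to e = (Σt_1 − Σt_2) − (Σ(ρt)_1 − Σ(ρt)_2) / ρ_m.
Σt_1 = 30.092 km; Σt_2 = 29.68 km; Σ(ρt)_1 = 85.9226364; Σ(ρt)_2 = 86.07056 (in km·g/cm³).
e = (30.092 − 29.68) − (85.9226364 − 86.07056) / 3.37 = 0.456 km.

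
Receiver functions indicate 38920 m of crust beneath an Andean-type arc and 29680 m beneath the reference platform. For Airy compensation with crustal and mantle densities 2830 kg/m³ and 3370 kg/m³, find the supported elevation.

1480 m

Excess crust Δ = 38920 m − 29680 m = 9240 m, split between elevation h and root r with h + r = Δ.
Airy balance ρ_c h = (ρ_m − ρ_c) r gives r = h ρ_c/(ρ_m − ρ_c), so h (1 + ρ_c/(ρ_m − ρ_c)) = Δ, i.e. h = Δ (ρ_m − ρ_c)/ρ_m.
h = 9240 m × 540/3370 = 1480 m.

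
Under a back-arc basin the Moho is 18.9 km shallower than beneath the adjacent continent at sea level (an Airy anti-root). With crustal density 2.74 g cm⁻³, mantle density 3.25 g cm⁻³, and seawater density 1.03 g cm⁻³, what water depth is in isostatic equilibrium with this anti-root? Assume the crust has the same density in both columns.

5.64 km

Replacing a thickness d of crust by seawater at the top must be balanced by replacing crust with mantle at the base: d (ρ_c − ρ_w) = a (ρ_m − ρ_c).
d = a (ρ_m − ρ_c)/(ρ_c − ρ_w) = 18.9 km × 0.51/1.71 = 5.64 km.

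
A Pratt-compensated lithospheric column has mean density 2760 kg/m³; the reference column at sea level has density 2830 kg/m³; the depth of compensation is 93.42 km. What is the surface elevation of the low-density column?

2.37 km

ρ_ref D = ρ (D + h) → h = D (ρ_ref − ρ)/ρ.
h = 93.42 km × (2830 − 2760)/2760 = 2.37 km.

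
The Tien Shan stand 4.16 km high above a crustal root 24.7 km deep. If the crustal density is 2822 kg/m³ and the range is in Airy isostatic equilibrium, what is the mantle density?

3300 kg/m³

Airy balance: ρ_c h = (ρ_m − ρ_c) r → ρ_m = ρ_c (1 + h/r).
ρ_m = 2822 × (1 + 4.16 km/24.7 km) = 3300 kg/m³.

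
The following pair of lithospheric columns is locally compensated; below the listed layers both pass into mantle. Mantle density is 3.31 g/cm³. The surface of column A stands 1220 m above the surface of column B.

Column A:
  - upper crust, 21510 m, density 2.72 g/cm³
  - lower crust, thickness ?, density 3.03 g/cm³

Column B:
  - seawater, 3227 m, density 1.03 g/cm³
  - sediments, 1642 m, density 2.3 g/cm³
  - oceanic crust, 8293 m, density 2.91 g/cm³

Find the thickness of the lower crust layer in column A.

Take the compensation level at the base of the deeper column (depth z_c below the surface of column A) and equate Σ ρ_i t_i down to z_c; mantle fills any gap and the z_c terms cancel.
Column A: 21510×2.72 + x×3.03 + (z_c − 21510 − x)×3.31
Column B: 1220×0 + 3227×1.03 + 1642×2.3 + 8293×2.91 + (z_c − 1220 − 13162)×3.31
The z_c×3.31 term appears on both sides and cancels. Collect the known terms of each column as K = Σ(ρt)_known − 3.31 × (depth of known layers): K_A = 58507.2 − 3.31×21510 = −12690.9; K_B = 31233.04 − 3.31×(1220 + 13162) = −16371.38.
Balance: K_A − x×(3.31 − 3.03) = K_B, so x = (K_A − K_B)/(3.31 − 3.03) = 3680.48/0.28 = 13100 m.

13100 m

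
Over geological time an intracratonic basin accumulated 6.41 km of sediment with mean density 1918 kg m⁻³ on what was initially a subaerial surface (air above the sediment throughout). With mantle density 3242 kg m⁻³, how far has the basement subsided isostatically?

3.79 km

Subaerial load: s = t ρ_sed / ρ_m = 6.41 km × 1918/3242 = 3.79 km.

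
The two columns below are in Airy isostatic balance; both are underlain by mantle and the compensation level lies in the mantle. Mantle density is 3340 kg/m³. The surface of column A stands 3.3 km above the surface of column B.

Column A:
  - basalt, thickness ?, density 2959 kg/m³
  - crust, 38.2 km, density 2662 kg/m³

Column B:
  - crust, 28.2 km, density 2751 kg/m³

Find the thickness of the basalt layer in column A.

4.55 km

Take the compensation level at the base of the deeper column (depth z_c below the surface of column A) and equate Σ ρ_i t_i down to z_c; mantle fills any gap and the z_c terms cancel.
Column A: x×2959 + 38.2×2662 + (z_c − 38.2 − x)×3340
Column B: 3.3×0 + 28.2×2751 + (z_c − 3.3 − 28.2)×3340
The z_c×3340 term appears on both sides and cancels. Collect the known terms of each column as K = Σ(ρt)_known − 3340 × (depth of known layers): K_A = 101688.4 − 3340×38.2 = −25899.6; K_B = 77578.2 − 3340×(3.3 + 28.2) = −27631.8.
Balance: K_A − x×(3340 − 2959) = K_B, so x = (K_A − K_B)/(3340 − 2959) = 1732.2/381 = 4.55 km.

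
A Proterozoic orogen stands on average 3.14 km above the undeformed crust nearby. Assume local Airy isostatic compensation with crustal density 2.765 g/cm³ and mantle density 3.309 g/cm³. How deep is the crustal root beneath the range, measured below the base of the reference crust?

16 km

Isostatic balance requires: the weight of the topography is balanced by the buoyancy of the root, ρ_c h = (ρ_m − ρ_c) r.
r = h · ρ_c / (ρ_m − ρ_c) = 3.14 km × 2.765 / (3.309 − 2.765) = 16 km.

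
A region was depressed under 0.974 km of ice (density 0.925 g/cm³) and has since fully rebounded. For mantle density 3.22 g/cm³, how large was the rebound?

0.28 km

Removing the load lets mantle flow back in; uplift u satisfies ρ_ice t = ρ_m u.
u = t ρ_ice/ρ_m = 0.974 km × 0.925/3.22 = 0.28 km.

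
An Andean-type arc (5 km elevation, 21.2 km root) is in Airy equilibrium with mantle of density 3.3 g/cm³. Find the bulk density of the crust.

2.67 g/cm³

ρ_c h = (ρ_m − ρ_c) r → ρ_c (h + r) = ρ_m r → ρ_c = ρ_m r / (h + r).
ρ_c = 3.3 × 21.2 km / (5 km + 21.2 km) = 2.67 g/cm³.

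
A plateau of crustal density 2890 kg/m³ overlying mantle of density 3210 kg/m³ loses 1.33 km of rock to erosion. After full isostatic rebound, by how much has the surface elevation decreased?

Rebound u = e ρ_c/ρ_m = 1.33 km × 2890/3210 = 1.197 km.
Net surface drop = e − u = 1.33 km − 1.197 km = e (ρ_m − ρ_c)/ρ_m = 0.133 km.

0.133 km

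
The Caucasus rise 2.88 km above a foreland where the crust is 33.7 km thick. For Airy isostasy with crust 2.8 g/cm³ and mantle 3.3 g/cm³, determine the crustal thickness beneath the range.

52.7 km

Root depth r = h ρ_c / (ρ_m − ρ_c) = 2.88 km × 2.8 / 0.5 = 16.13 km.
Total thickness = T + h + r = 33.7 km + 2.88 km + 16.13 km = 52.7 km.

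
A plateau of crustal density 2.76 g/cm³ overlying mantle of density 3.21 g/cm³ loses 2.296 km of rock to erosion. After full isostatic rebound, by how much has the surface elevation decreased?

Rebound u = e ρ_c/ρ_m = 2.296 km × 2.76/3.21 = 1.974 km.
Net surface drop = e − u = 2.296 km − 1.974 km = e (ρ_m − ρ_c)/ρ_m = 0.322 km.

0.322 km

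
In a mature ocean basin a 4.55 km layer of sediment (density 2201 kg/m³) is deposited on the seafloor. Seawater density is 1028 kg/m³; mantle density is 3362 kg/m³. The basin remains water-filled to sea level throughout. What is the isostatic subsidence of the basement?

2.29 km

Submarine loading: the sediment displaces seawater, and the subsidence is in turn flooded, so s (ρ_m − ρ_w) = t (ρ_sed − ρ_w).
s = 4.55 km × (2201 − 1028) / (3362 − 1028) = 2.29 km.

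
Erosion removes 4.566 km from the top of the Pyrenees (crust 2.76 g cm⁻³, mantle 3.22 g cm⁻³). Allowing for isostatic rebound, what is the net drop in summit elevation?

0.652 km

Rebound u = e ρ_c/ρ_m = 4.566 km × 2.76/3.22 = 3.914 km.
Net surface drop = e − u = 4.566 km − 3.914 km = e (ρ_m − ρ_c)/ρ_m = 0.652 km.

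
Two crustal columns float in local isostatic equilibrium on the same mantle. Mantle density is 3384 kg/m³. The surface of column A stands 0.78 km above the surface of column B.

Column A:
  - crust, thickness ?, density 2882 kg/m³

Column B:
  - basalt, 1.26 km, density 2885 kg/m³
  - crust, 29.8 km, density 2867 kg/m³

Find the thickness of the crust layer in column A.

Take the compensation level at the base of the deeper column (depth z_c below the surface of column A) and equate Σ ρ_i t_i down to z_c; mantle fills any gap and the z_c terms cancel.
Column A: x×2882 + (z_c − 0 − x)×3384
Column B: 0.78×0 + 1.26×2885 + 29.8×2867 + (z_c − 0.78 − 31.06)×3384
The z_c×3384 term appears on both sides and cancels. Collect the known terms of each column as K = Σ(ρt)_known − 3384 × (depth of known layers): K_A = 0 − 3384×0 = 0; K_B = 89071.7 − 3384×(0.78 + 31.06) = −18674.86.
Balance: K_A − x×(3384 − 2882) = K_B, so x = (K_A − K_B)/(3384 − 2882) = 18674.9/502 = 37.2 km.

37.2 km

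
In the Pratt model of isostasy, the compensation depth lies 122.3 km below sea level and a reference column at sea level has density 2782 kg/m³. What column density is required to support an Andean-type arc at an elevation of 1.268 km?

2750 kg/m³

Pratt balance: ρ_ref D = ρ (D + h).
ρ = ρ_ref D/(D + h) = 2782 × 122.3 km/(122.3 km + 1.268 km) = 2750 kg/m³.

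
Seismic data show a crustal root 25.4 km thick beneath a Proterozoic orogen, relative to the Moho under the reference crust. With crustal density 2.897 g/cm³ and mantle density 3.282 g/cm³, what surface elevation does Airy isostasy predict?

Isostatic balance requires: ρ_c h = (ρ_m − ρ_c) r.
h = r (ρ_m − ρ_c) / ρ_c = 25.4 km × (3.282 − 2.897) / 2.897 = 3.38 km.

3.38 km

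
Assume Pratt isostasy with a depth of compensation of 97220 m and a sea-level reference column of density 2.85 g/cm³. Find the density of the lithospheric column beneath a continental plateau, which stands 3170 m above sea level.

2.76 g/cm³

Pratt balance: ρ_ref D = ρ (D + h).
ρ = ρ_ref D/(D + h) = 2.85 × 97220 m/(97220 m + 3170 m) = 2.76 g/cm³.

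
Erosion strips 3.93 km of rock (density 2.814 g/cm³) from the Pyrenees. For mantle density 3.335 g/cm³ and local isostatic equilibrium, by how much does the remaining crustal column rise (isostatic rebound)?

3.32 km

Unloading: uplift u = e ρ_c/ρ_m = 3.93 km × 2.814/3.335 = 3.32 km.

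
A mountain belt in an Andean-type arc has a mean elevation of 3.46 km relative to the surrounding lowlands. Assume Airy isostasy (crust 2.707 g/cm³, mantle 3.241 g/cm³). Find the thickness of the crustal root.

17.5 km

Equating mass per unit area of the two columns: the weight of the topography is balanced by the buoyancy of the root, ρ_c h = (ρ_m − ρ_c) r.
r = h · ρ_c / (ρ_m − ρ_c) = 3.46 km × 2.707 / (3.241 − 2.707) = 17.5 km.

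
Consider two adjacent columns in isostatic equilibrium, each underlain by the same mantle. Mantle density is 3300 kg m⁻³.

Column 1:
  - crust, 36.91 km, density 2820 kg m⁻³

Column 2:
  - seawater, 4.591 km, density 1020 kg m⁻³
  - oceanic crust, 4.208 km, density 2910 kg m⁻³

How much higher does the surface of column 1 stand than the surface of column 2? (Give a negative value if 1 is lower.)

For any compensation level in the mantle, the mantle terms cancel and isostasy reduces to e = (Σt_1 − Σt_2) − (Σ(ρt)_1 − Σ(ρt)_2) / ρ_m.
Σt_1 = 36.91 km; Σt_2 = 8.799 km; Σ(ρt)_1 = 104086.2; Σ(ρt)_2 = 16928.1 (in km·kg m⁻³).
e = (36.91 − 8.799) − (104086.2 − 16928.1) / 3300 = 1.7 km.

1.7 km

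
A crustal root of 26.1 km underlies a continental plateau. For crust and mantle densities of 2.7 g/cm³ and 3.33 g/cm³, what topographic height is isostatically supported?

6.09 km

For local isostatic compensation: ρ_c h = (ρ_m − ρ_c) r.
h = r (ρ_m − ρ_c) / ρ_c = 26.1 km × (3.33 − 2.7) / 2.7 = 6.09 km.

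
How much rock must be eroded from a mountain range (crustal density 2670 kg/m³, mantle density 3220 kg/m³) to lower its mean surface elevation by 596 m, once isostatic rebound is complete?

Net drop Δ = e − u = e − e ρ_c/ρ_m = e (ρ_m − ρ_c)/ρ_m.
e = Δ ρ_m/(ρ_m − ρ_c) = 596 m × 3220/550 = 3490 m.

3490 m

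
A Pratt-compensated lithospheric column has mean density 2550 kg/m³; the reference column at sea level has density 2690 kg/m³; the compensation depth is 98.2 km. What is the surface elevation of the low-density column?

ρ_ref D = ρ (D + h) → h = D (ρ_ref − ρ)/ρ.
h = 98.2 km × (2690 − 2550)/2550 = 5.39 km.

5.39 km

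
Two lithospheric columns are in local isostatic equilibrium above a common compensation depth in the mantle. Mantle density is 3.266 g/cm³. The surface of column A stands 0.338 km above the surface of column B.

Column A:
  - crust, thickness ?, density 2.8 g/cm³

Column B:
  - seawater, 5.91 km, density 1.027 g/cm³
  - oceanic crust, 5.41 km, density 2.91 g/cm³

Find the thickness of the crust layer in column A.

Take the compensation level at the base of the deeper column (depth z_c below the surface of column A) and equate Σ ρ_i t_i down to z_c; mantle fills any gap and the z_c terms cancel.
Column A: x×2.8 + (z_c − 0 − x)×3.266
Column B: 0.338×0 + 5.91×1.027 + 5.41×2.91 + (z_c − 0.338 − 11.32)×3.266
The z_c×3.266 term appears on both sides and cancels. Collect the known terms of each column as K = Σ(ρt)_known − 3.266 × (depth of known layers): K_A = 0 − 3.266×0 = 0; K_B = 21.81267 − 3.266×(0.338 + 11.32) = −16.262358.
Balance: K_A − x×(3.266 − 2.8) = K_B, so x = (K_A − K_B)/(3.266 − 2.8) = 16.2624/0.466 = 34.9 km.

34.9 km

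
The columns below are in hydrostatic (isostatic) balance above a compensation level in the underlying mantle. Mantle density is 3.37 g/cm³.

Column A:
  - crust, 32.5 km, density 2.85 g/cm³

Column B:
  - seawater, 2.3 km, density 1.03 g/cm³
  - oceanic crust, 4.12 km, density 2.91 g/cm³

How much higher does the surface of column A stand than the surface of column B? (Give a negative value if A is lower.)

For any compensation level in the mantle, the mantle terms cancel and isostasy reduces to e = (Σt_A − Σt_B) − (Σ(ρt)_A − Σ(ρt)_B) / ρ_m.
Σt_A = 32.5 km; Σt_B = 6.42 km; Σ(ρt)_A = 92.625; Σ(ρt)_B = 14.3582 (in km·g/cm³).
e = (32.5 − 6.42) − (92.625 − 14.3582) / 3.37 = 2.86 km.

2.86 km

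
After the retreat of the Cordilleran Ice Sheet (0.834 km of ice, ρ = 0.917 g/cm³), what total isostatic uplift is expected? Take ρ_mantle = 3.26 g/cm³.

0.235 km

Removing the load lets mantle flow back in; uplift u satisfies ρ_ice t = ρ_m u.
u = t ρ_ice/ρ_m = 0.834 km × 0.917/3.26 = 0.235 km.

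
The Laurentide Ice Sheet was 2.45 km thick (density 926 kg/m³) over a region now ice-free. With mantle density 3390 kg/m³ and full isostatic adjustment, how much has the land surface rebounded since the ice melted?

Removing the load lets mantle flow back in; uplift u satisfies ρ_ice t = ρ_m u.
u = t ρ_ice/ρ_m = 2.45 km × 926/3390 = 0.669 km.

0.669 km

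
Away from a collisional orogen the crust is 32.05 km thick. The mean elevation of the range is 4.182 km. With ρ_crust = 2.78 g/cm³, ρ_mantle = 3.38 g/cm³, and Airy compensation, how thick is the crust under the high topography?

Root depth r = h ρ_c / (ρ_m − ρ_c) = 4.182 km × 2.78 / 0.6 = 19.38 km.
Total thickness = T + h + r = 32.05 km + 4.182 km + 19.38 km = 55.6 km.

55.6 km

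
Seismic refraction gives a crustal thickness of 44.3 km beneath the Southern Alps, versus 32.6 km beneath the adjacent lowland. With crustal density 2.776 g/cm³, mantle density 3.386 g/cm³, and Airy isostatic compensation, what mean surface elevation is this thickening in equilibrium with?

2.11 km

Excess crust Δ = 44.3 km − 32.6 km = 11.7 km, split between elevation h and root r with h + r = Δ.
Airy balance ρ_c h = (ρ_m − ρ_c) r gives r = h ρ_c/(ρ_m − ρ_c), so h (1 + ρ_c/(ρ_m − ρ_c)) = Δ, i.e. h = Δ (ρ_m − ρ_c)/ρ_m.
h = 11.7 km × 0.61/3.386 = 2.11 km.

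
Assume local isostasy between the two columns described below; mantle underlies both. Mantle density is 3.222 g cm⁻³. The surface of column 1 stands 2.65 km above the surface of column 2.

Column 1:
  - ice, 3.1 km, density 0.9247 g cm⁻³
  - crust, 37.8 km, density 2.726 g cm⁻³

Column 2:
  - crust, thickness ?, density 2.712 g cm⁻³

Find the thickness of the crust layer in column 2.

34 km

Take the compensation level at the base of the deeper column (depth z_c below the surface of column 1) and equate Σ ρ_i t_i down to z_c; mantle fills any gap and the z_c terms cancel.
Column 1: 3.1×0.9247 + 37.8×2.726 + (z_c − 40.9)×3.222
Column 2: 2.65×0 + x×2.712 + (z_c − 2.65 − 0 − x)×3.222
The z_c×3.222 term appears on both sides and cancels. Collect the known terms of each column as K = Σ(ρt)_known − 3.222 × (depth of known layers): K_1 = 105.90937 − 3.222×40.9 = −25.87043; K_2 = 0 − 3.222×(2.65 + 0) = −8.5383.
Balance: K_1 = K_2 − x×(3.222 − 2.712), so x = (K_2 − K_1)/(3.222 − 2.712) = 17.3321/0.51 = 34 km.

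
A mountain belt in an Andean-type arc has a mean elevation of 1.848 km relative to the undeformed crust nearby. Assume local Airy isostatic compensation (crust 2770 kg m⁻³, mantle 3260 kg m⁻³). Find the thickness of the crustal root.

10.4 km

For local isostatic compensation: the weight of the topography is balanced by the buoyancy of the root, ρ_c h = (ρ_m − ρ_c) r.
r = h · ρ_c / (ρ_m − ρ_c) = 1.848 km × 2770 / (3260 − 2770) = 10.4 km.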